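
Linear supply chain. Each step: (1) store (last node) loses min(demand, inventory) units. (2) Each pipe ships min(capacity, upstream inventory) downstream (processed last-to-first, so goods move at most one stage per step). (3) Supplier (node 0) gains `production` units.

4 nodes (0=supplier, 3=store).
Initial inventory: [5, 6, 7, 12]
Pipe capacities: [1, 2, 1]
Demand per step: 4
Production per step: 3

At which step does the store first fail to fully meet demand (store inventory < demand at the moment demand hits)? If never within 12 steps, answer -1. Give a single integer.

Step 1: demand=4,sold=4 ship[2->3]=1 ship[1->2]=2 ship[0->1]=1 prod=3 -> [7 5 8 9]
Step 2: demand=4,sold=4 ship[2->3]=1 ship[1->2]=2 ship[0->1]=1 prod=3 -> [9 4 9 6]
Step 3: demand=4,sold=4 ship[2->3]=1 ship[1->2]=2 ship[0->1]=1 prod=3 -> [11 3 10 3]
Step 4: demand=4,sold=3 ship[2->3]=1 ship[1->2]=2 ship[0->1]=1 prod=3 -> [13 2 11 1]
Step 5: demand=4,sold=1 ship[2->3]=1 ship[1->2]=2 ship[0->1]=1 prod=3 -> [15 1 12 1]
Step 6: demand=4,sold=1 ship[2->3]=1 ship[1->2]=1 ship[0->1]=1 prod=3 -> [17 1 12 1]
Step 7: demand=4,sold=1 ship[2->3]=1 ship[1->2]=1 ship[0->1]=1 prod=3 -> [19 1 12 1]
Step 8: demand=4,sold=1 ship[2->3]=1 ship[1->2]=1 ship[0->1]=1 prod=3 -> [21 1 12 1]
Step 9: demand=4,sold=1 ship[2->3]=1 ship[1->2]=1 ship[0->1]=1 prod=3 -> [23 1 12 1]
Step 10: demand=4,sold=1 ship[2->3]=1 ship[1->2]=1 ship[0->1]=1 prod=3 -> [25 1 12 1]
Step 11: demand=4,sold=1 ship[2->3]=1 ship[1->2]=1 ship[0->1]=1 prod=3 -> [27 1 12 1]
Step 12: demand=4,sold=1 ship[2->3]=1 ship[1->2]=1 ship[0->1]=1 prod=3 -> [29 1 12 1]
First stockout at step 4

4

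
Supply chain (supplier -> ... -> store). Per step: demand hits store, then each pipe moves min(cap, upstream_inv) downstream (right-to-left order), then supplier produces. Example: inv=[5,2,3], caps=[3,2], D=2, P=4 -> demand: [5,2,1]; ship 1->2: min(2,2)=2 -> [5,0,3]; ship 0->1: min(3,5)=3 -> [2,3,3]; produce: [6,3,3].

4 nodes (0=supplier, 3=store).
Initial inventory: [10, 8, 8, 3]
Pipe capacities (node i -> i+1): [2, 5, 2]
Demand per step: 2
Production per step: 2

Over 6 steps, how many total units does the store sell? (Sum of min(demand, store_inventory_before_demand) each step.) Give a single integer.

Step 1: sold=2 (running total=2) -> [10 5 11 3]
Step 2: sold=2 (running total=4) -> [10 2 14 3]
Step 3: sold=2 (running total=6) -> [10 2 14 3]
Step 4: sold=2 (running total=8) -> [10 2 14 3]
Step 5: sold=2 (running total=10) -> [10 2 14 3]
Step 6: sold=2 (running total=12) -> [10 2 14 3]

Answer: 12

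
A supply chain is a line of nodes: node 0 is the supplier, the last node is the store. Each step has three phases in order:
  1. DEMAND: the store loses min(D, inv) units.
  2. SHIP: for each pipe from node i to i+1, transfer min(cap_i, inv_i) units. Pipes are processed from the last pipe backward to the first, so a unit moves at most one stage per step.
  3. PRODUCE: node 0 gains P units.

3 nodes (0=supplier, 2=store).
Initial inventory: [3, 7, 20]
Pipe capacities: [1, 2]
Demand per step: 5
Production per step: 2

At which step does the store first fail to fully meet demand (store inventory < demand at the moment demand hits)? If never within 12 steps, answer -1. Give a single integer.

Step 1: demand=5,sold=5 ship[1->2]=2 ship[0->1]=1 prod=2 -> [4 6 17]
Step 2: demand=5,sold=5 ship[1->2]=2 ship[0->1]=1 prod=2 -> [5 5 14]
Step 3: demand=5,sold=5 ship[1->2]=2 ship[0->1]=1 prod=2 -> [6 4 11]
Step 4: demand=5,sold=5 ship[1->2]=2 ship[0->1]=1 prod=2 -> [7 3 8]
Step 5: demand=5,sold=5 ship[1->2]=2 ship[0->1]=1 prod=2 -> [8 2 5]
Step 6: demand=5,sold=5 ship[1->2]=2 ship[0->1]=1 prod=2 -> [9 1 2]
Step 7: demand=5,sold=2 ship[1->2]=1 ship[0->1]=1 prod=2 -> [10 1 1]
Step 8: demand=5,sold=1 ship[1->2]=1 ship[0->1]=1 prod=2 -> [11 1 1]
Step 9: demand=5,sold=1 ship[1->2]=1 ship[0->1]=1 prod=2 -> [12 1 1]
Step 10: demand=5,sold=1 ship[1->2]=1 ship[0->1]=1 prod=2 -> [13 1 1]
Step 11: demand=5,sold=1 ship[1->2]=1 ship[0->1]=1 prod=2 -> [14 1 1]
Step 12: demand=5,sold=1 ship[1->2]=1 ship[0->1]=1 prod=2 -> [15 1 1]
First stockout at step 7

7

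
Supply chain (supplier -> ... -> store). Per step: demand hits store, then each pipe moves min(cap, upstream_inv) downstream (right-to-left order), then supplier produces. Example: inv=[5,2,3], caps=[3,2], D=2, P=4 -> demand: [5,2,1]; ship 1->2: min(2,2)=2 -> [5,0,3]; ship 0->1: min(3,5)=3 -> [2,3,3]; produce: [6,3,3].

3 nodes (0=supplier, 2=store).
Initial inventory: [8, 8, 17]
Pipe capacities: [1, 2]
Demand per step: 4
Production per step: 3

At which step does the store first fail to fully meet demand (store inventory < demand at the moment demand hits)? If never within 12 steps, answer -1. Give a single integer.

Step 1: demand=4,sold=4 ship[1->2]=2 ship[0->1]=1 prod=3 -> [10 7 15]
Step 2: demand=4,sold=4 ship[1->2]=2 ship[0->1]=1 prod=3 -> [12 6 13]
Step 3: demand=4,sold=4 ship[1->2]=2 ship[0->1]=1 prod=3 -> [14 5 11]
Step 4: demand=4,sold=4 ship[1->2]=2 ship[0->1]=1 prod=3 -> [16 4 9]
Step 5: demand=4,sold=4 ship[1->2]=2 ship[0->1]=1 prod=3 -> [18 3 7]
Step 6: demand=4,sold=4 ship[1->2]=2 ship[0->1]=1 prod=3 -> [20 2 5]
Step 7: demand=4,sold=4 ship[1->2]=2 ship[0->1]=1 prod=3 -> [22 1 3]
Step 8: demand=4,sold=3 ship[1->2]=1 ship[0->1]=1 prod=3 -> [24 1 1]
Step 9: demand=4,sold=1 ship[1->2]=1 ship[0->1]=1 prod=3 -> [26 1 1]
Step 10: demand=4,sold=1 ship[1->2]=1 ship[0->1]=1 prod=3 -> [28 1 1]
Step 11: demand=4,sold=1 ship[1->2]=1 ship[0->1]=1 prod=3 -> [30 1 1]
Step 12: demand=4,sold=1 ship[1->2]=1 ship[0->1]=1 prod=3 -> [32 1 1]
First stockout at step 8

8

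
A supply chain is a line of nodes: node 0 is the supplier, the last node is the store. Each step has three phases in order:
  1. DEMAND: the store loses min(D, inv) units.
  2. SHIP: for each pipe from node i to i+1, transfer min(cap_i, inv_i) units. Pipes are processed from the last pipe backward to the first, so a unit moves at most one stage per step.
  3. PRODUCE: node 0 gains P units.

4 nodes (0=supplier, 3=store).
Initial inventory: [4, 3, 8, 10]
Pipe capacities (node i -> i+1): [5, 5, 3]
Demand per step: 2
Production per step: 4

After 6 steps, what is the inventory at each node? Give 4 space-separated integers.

Step 1: demand=2,sold=2 ship[2->3]=3 ship[1->2]=3 ship[0->1]=4 prod=4 -> inv=[4 4 8 11]
Step 2: demand=2,sold=2 ship[2->3]=3 ship[1->2]=4 ship[0->1]=4 prod=4 -> inv=[4 4 9 12]
Step 3: demand=2,sold=2 ship[2->3]=3 ship[1->2]=4 ship[0->1]=4 prod=4 -> inv=[4 4 10 13]
Step 4: demand=2,sold=2 ship[2->3]=3 ship[1->2]=4 ship[0->1]=4 prod=4 -> inv=[4 4 11 14]
Step 5: demand=2,sold=2 ship[2->3]=3 ship[1->2]=4 ship[0->1]=4 prod=4 -> inv=[4 4 12 15]
Step 6: demand=2,sold=2 ship[2->3]=3 ship[1->2]=4 ship[0->1]=4 prod=4 -> inv=[4 4 13 16]

4 4 13 16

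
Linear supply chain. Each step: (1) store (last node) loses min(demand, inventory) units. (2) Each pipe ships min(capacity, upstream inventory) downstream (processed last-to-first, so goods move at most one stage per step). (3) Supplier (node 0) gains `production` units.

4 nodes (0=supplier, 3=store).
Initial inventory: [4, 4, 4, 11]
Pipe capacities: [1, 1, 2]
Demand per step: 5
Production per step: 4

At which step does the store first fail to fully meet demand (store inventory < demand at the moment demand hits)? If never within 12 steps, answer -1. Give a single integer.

Step 1: demand=5,sold=5 ship[2->3]=2 ship[1->2]=1 ship[0->1]=1 prod=4 -> [7 4 3 8]
Step 2: demand=5,sold=5 ship[2->3]=2 ship[1->2]=1 ship[0->1]=1 prod=4 -> [10 4 2 5]
Step 3: demand=5,sold=5 ship[2->3]=2 ship[1->2]=1 ship[0->1]=1 prod=4 -> [13 4 1 2]
Step 4: demand=5,sold=2 ship[2->3]=1 ship[1->2]=1 ship[0->1]=1 prod=4 -> [16 4 1 1]
Step 5: demand=5,sold=1 ship[2->3]=1 ship[1->2]=1 ship[0->1]=1 prod=4 -> [19 4 1 1]
Step 6: demand=5,sold=1 ship[2->3]=1 ship[1->2]=1 ship[0->1]=1 prod=4 -> [22 4 1 1]
Step 7: demand=5,sold=1 ship[2->3]=1 ship[1->2]=1 ship[0->1]=1 prod=4 -> [25 4 1 1]
Step 8: demand=5,sold=1 ship[2->3]=1 ship[1->2]=1 ship[0->1]=1 prod=4 -> [28 4 1 1]
Step 9: demand=5,sold=1 ship[2->3]=1 ship[1->2]=1 ship[0->1]=1 prod=4 -> [31 4 1 1]
Step 10: demand=5,sold=1 ship[2->3]=1 ship[1->2]=1 ship[0->1]=1 prod=4 -> [34 4 1 1]
Step 11: demand=5,sold=1 ship[2->3]=1 ship[1->2]=1 ship[0->1]=1 prod=4 -> [37 4 1 1]
Step 12: demand=5,sold=1 ship[2->3]=1 ship[1->2]=1 ship[0->1]=1 prod=4 -> [40 4 1 1]
First stockout at step 4

4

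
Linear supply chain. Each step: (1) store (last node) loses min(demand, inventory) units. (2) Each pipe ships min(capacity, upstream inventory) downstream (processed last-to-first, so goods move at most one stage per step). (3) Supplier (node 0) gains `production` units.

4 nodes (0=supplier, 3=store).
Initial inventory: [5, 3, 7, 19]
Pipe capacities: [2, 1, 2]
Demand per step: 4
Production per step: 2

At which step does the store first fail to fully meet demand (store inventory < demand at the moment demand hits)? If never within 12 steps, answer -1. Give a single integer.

Step 1: demand=4,sold=4 ship[2->3]=2 ship[1->2]=1 ship[0->1]=2 prod=2 -> [5 4 6 17]
Step 2: demand=4,sold=4 ship[2->3]=2 ship[1->2]=1 ship[0->1]=2 prod=2 -> [5 5 5 15]
Step 3: demand=4,sold=4 ship[2->3]=2 ship[1->2]=1 ship[0->1]=2 prod=2 -> [5 6 4 13]
Step 4: demand=4,sold=4 ship[2->3]=2 ship[1->2]=1 ship[0->1]=2 prod=2 -> [5 7 3 11]
Step 5: demand=4,sold=4 ship[2->3]=2 ship[1->2]=1 ship[0->1]=2 prod=2 -> [5 8 2 9]
Step 6: demand=4,sold=4 ship[2->3]=2 ship[1->2]=1 ship[0->1]=2 prod=2 -> [5 9 1 7]
Step 7: demand=4,sold=4 ship[2->3]=1 ship[1->2]=1 ship[0->1]=2 prod=2 -> [5 10 1 4]
Step 8: demand=4,sold=4 ship[2->3]=1 ship[1->2]=1 ship[0->1]=2 prod=2 -> [5 11 1 1]
Step 9: demand=4,sold=1 ship[2->3]=1 ship[1->2]=1 ship[0->1]=2 prod=2 -> [5 12 1 1]
Step 10: demand=4,sold=1 ship[2->3]=1 ship[1->2]=1 ship[0->1]=2 prod=2 -> [5 13 1 1]
Step 11: demand=4,sold=1 ship[2->3]=1 ship[1->2]=1 ship[0->1]=2 prod=2 -> [5 14 1 1]
Step 12: demand=4,sold=1 ship[2->3]=1 ship[1->2]=1 ship[0->1]=2 prod=2 -> [5 15 1 1]
First stockout at step 9

9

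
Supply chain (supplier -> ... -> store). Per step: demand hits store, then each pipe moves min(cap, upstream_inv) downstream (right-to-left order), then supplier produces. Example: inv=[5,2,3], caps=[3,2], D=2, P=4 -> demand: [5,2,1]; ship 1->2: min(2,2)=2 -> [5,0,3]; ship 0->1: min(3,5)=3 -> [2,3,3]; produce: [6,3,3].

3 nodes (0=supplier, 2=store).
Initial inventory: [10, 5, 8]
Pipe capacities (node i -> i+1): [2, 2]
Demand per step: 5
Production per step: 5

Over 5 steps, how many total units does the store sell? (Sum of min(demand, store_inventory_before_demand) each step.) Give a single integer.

Step 1: sold=5 (running total=5) -> [13 5 5]
Step 2: sold=5 (running total=10) -> [16 5 2]
Step 3: sold=2 (running total=12) -> [19 5 2]
Step 4: sold=2 (running total=14) -> [22 5 2]
Step 5: sold=2 (running total=16) -> [25 5 2]

Answer: 16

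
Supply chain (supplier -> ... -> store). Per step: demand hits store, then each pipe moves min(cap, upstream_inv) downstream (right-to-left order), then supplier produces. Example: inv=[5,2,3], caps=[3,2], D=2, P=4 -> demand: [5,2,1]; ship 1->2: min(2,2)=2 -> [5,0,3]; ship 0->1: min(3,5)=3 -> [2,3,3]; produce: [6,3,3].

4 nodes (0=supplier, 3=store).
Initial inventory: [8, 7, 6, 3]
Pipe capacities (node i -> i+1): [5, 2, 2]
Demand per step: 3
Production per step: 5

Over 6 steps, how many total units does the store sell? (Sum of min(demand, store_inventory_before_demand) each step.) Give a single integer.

Answer: 13

Derivation:
Step 1: sold=3 (running total=3) -> [8 10 6 2]
Step 2: sold=2 (running total=5) -> [8 13 6 2]
Step 3: sold=2 (running total=7) -> [8 16 6 2]
Step 4: sold=2 (running total=9) -> [8 19 6 2]
Step 5: sold=2 (running total=11) -> [8 22 6 2]
Step 6: sold=2 (running total=13) -> [8 25 6 2]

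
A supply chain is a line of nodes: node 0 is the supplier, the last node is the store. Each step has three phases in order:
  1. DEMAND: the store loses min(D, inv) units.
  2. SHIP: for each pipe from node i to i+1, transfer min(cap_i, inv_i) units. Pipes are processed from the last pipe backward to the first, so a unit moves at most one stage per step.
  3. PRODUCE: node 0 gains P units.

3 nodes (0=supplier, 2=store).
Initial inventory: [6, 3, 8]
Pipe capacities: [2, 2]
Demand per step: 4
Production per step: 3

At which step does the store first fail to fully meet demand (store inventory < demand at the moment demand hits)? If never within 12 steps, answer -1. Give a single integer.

Step 1: demand=4,sold=4 ship[1->2]=2 ship[0->1]=2 prod=3 -> [7 3 6]
Step 2: demand=4,sold=4 ship[1->2]=2 ship[0->1]=2 prod=3 -> [8 3 4]
Step 3: demand=4,sold=4 ship[1->2]=2 ship[0->1]=2 prod=3 -> [9 3 2]
Step 4: demand=4,sold=2 ship[1->2]=2 ship[0->1]=2 prod=3 -> [10 3 2]
Step 5: demand=4,sold=2 ship[1->2]=2 ship[0->1]=2 prod=3 -> [11 3 2]
Step 6: demand=4,sold=2 ship[1->2]=2 ship[0->1]=2 prod=3 -> [12 3 2]
Step 7: demand=4,sold=2 ship[1->2]=2 ship[0->1]=2 prod=3 -> [13 3 2]
Step 8: demand=4,sold=2 ship[1->2]=2 ship[0->1]=2 prod=3 -> [14 3 2]
Step 9: demand=4,sold=2 ship[1->2]=2 ship[0->1]=2 prod=3 -> [15 3 2]
Step 10: demand=4,sold=2 ship[1->2]=2 ship[0->1]=2 prod=3 -> [16 3 2]
Step 11: demand=4,sold=2 ship[1->2]=2 ship[0->1]=2 prod=3 -> [17 3 2]
Step 12: demand=4,sold=2 ship[1->2]=2 ship[0->1]=2 prod=3 -> [18 3 2]
First stockout at step 4

4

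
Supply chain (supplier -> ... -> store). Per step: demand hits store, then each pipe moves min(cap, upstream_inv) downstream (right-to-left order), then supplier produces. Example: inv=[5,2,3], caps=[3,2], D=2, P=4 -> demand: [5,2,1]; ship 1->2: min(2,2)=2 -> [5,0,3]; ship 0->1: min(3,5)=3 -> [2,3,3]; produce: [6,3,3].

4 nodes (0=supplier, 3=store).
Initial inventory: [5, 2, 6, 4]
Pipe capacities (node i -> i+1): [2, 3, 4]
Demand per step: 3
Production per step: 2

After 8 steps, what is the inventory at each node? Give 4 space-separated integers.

Step 1: demand=3,sold=3 ship[2->3]=4 ship[1->2]=2 ship[0->1]=2 prod=2 -> inv=[5 2 4 5]
Step 2: demand=3,sold=3 ship[2->3]=4 ship[1->2]=2 ship[0->1]=2 prod=2 -> inv=[5 2 2 6]
Step 3: demand=3,sold=3 ship[2->3]=2 ship[1->2]=2 ship[0->1]=2 prod=2 -> inv=[5 2 2 5]
Step 4: demand=3,sold=3 ship[2->3]=2 ship[1->2]=2 ship[0->1]=2 prod=2 -> inv=[5 2 2 4]
Step 5: demand=3,sold=3 ship[2->3]=2 ship[1->2]=2 ship[0->1]=2 prod=2 -> inv=[5 2 2 3]
Step 6: demand=3,sold=3 ship[2->3]=2 ship[1->2]=2 ship[0->1]=2 prod=2 -> inv=[5 2 2 2]
Step 7: demand=3,sold=2 ship[2->3]=2 ship[1->2]=2 ship[0->1]=2 prod=2 -> inv=[5 2 2 2]
Step 8: demand=3,sold=2 ship[2->3]=2 ship[1->2]=2 ship[0->1]=2 prod=2 -> inv=[5 2 2 2]

5 2 2 2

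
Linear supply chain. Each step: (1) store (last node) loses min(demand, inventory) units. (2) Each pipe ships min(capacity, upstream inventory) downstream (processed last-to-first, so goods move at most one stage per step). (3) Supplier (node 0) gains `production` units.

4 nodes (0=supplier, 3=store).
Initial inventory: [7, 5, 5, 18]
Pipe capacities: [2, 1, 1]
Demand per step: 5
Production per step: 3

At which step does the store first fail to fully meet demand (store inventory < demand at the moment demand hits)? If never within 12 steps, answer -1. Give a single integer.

Step 1: demand=5,sold=5 ship[2->3]=1 ship[1->2]=1 ship[0->1]=2 prod=3 -> [8 6 5 14]
Step 2: demand=5,sold=5 ship[2->3]=1 ship[1->2]=1 ship[0->1]=2 prod=3 -> [9 7 5 10]
Step 3: demand=5,sold=5 ship[2->3]=1 ship[1->2]=1 ship[0->1]=2 prod=3 -> [10 8 5 6]
Step 4: demand=5,sold=5 ship[2->3]=1 ship[1->2]=1 ship[0->1]=2 prod=3 -> [11 9 5 2]
Step 5: demand=5,sold=2 ship[2->3]=1 ship[1->2]=1 ship[0->1]=2 prod=3 -> [12 10 5 1]
Step 6: demand=5,sold=1 ship[2->3]=1 ship[1->2]=1 ship[0->1]=2 prod=3 -> [13 11 5 1]
Step 7: demand=5,sold=1 ship[2->3]=1 ship[1->2]=1 ship[0->1]=2 prod=3 -> [14 12 5 1]
Step 8: demand=5,sold=1 ship[2->3]=1 ship[1->2]=1 ship[0->1]=2 prod=3 -> [15 13 5 1]
Step 9: demand=5,sold=1 ship[2->3]=1 ship[1->2]=1 ship[0->1]=2 prod=3 -> [16 14 5 1]
Step 10: demand=5,sold=1 ship[2->3]=1 ship[1->2]=1 ship[0->1]=2 prod=3 -> [17 15 5 1]
Step 11: demand=5,sold=1 ship[2->3]=1 ship[1->2]=1 ship[0->1]=2 prod=3 -> [18 16 5 1]
Step 12: demand=5,sold=1 ship[2->3]=1 ship[1->2]=1 ship[0->1]=2 prod=3 -> [19 17 5 1]
First stockout at step 5

5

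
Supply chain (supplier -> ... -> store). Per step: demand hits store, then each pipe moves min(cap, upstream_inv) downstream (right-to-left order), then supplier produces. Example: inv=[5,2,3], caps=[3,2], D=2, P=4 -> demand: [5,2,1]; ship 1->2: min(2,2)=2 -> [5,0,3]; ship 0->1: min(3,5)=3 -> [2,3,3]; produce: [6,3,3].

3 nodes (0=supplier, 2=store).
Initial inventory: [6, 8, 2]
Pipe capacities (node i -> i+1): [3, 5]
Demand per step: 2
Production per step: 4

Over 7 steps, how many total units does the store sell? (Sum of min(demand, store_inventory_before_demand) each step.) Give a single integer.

Step 1: sold=2 (running total=2) -> [7 6 5]
Step 2: sold=2 (running total=4) -> [8 4 8]
Step 3: sold=2 (running total=6) -> [9 3 10]
Step 4: sold=2 (running total=8) -> [10 3 11]
Step 5: sold=2 (running total=10) -> [11 3 12]
Step 6: sold=2 (running total=12) -> [12 3 13]
Step 7: sold=2 (running total=14) -> [13 3 14]

Answer: 14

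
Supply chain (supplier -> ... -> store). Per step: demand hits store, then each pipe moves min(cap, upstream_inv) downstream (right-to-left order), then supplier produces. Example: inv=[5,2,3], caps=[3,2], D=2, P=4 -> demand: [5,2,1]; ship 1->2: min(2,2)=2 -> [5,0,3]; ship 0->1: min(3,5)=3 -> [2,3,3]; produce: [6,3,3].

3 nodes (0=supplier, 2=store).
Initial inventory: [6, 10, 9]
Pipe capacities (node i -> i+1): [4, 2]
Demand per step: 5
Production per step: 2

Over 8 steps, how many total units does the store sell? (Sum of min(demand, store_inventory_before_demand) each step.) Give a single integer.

Answer: 23

Derivation:
Step 1: sold=5 (running total=5) -> [4 12 6]
Step 2: sold=5 (running total=10) -> [2 14 3]
Step 3: sold=3 (running total=13) -> [2 14 2]
Step 4: sold=2 (running total=15) -> [2 14 2]
Step 5: sold=2 (running total=17) -> [2 14 2]
Step 6: sold=2 (running total=19) -> [2 14 2]
Step 7: sold=2 (running total=21) -> [2 14 2]
Step 8: sold=2 (running total=23) -> [2 14 2]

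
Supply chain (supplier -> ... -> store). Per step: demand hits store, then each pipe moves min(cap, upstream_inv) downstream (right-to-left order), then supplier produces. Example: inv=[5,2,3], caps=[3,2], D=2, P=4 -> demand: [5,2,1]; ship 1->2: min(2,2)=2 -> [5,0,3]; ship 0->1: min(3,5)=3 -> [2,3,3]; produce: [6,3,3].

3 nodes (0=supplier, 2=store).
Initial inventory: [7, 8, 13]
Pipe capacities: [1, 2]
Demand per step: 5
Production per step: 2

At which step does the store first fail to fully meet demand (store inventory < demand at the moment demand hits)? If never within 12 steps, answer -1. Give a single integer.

Step 1: demand=5,sold=5 ship[1->2]=2 ship[0->1]=1 prod=2 -> [8 7 10]
Step 2: demand=5,sold=5 ship[1->2]=2 ship[0->1]=1 prod=2 -> [9 6 7]
Step 3: demand=5,sold=5 ship[1->2]=2 ship[0->1]=1 prod=2 -> [10 5 4]
Step 4: demand=5,sold=4 ship[1->2]=2 ship[0->1]=1 prod=2 -> [11 4 2]
Step 5: demand=5,sold=2 ship[1->2]=2 ship[0->1]=1 prod=2 -> [12 3 2]
Step 6: demand=5,sold=2 ship[1->2]=2 ship[0->1]=1 prod=2 -> [13 2 2]
Step 7: demand=5,sold=2 ship[1->2]=2 ship[0->1]=1 prod=2 -> [14 1 2]
Step 8: demand=5,sold=2 ship[1->2]=1 ship[0->1]=1 prod=2 -> [15 1 1]
Step 9: demand=5,sold=1 ship[1->2]=1 ship[0->1]=1 prod=2 -> [16 1 1]
Step 10: demand=5,sold=1 ship[1->2]=1 ship[0->1]=1 prod=2 -> [17 1 1]
Step 11: demand=5,sold=1 ship[1->2]=1 ship[0->1]=1 prod=2 -> [18 1 1]
Step 12: demand=5,sold=1 ship[1->2]=1 ship[0->1]=1 prod=2 -> [19 1 1]
First stockout at step 4

4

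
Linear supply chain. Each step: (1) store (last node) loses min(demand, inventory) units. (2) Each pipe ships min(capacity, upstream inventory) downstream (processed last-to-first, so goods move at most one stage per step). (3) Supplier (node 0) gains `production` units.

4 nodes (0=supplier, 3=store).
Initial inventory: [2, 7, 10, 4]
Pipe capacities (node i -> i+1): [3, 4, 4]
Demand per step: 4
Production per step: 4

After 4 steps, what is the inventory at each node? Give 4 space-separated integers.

Step 1: demand=4,sold=4 ship[2->3]=4 ship[1->2]=4 ship[0->1]=2 prod=4 -> inv=[4 5 10 4]
Step 2: demand=4,sold=4 ship[2->3]=4 ship[1->2]=4 ship[0->1]=3 prod=4 -> inv=[5 4 10 4]
Step 3: demand=4,sold=4 ship[2->3]=4 ship[1->2]=4 ship[0->1]=3 prod=4 -> inv=[6 3 10 4]
Step 4: demand=4,sold=4 ship[2->3]=4 ship[1->2]=3 ship[0->1]=3 prod=4 -> inv=[7 3 9 4]

7 3 9 4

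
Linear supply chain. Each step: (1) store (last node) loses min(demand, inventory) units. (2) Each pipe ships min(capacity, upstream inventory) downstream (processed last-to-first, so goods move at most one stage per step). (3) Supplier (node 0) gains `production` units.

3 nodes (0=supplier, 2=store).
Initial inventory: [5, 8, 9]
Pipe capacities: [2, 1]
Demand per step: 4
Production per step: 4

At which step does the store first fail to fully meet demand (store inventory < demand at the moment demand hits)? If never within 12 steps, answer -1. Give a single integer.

Step 1: demand=4,sold=4 ship[1->2]=1 ship[0->1]=2 prod=4 -> [7 9 6]
Step 2: demand=4,sold=4 ship[1->2]=1 ship[0->1]=2 prod=4 -> [9 10 3]
Step 3: demand=4,sold=3 ship[1->2]=1 ship[0->1]=2 prod=4 -> [11 11 1]
Step 4: demand=4,sold=1 ship[1->2]=1 ship[0->1]=2 prod=4 -> [13 12 1]
Step 5: demand=4,sold=1 ship[1->2]=1 ship[0->1]=2 prod=4 -> [15 13 1]
Step 6: demand=4,sold=1 ship[1->2]=1 ship[0->1]=2 prod=4 -> [17 14 1]
Step 7: demand=4,sold=1 ship[1->2]=1 ship[0->1]=2 prod=4 -> [19 15 1]
Step 8: demand=4,sold=1 ship[1->2]=1 ship[0->1]=2 prod=4 -> [21 16 1]
Step 9: demand=4,sold=1 ship[1->2]=1 ship[0->1]=2 prod=4 -> [23 17 1]
Step 10: demand=4,sold=1 ship[1->2]=1 ship[0->1]=2 prod=4 -> [25 18 1]
Step 11: demand=4,sold=1 ship[1->2]=1 ship[0->1]=2 prod=4 -> [27 19 1]
Step 12: demand=4,sold=1 ship[1->2]=1 ship[0->1]=2 prod=4 -> [29 20 1]
First stockout at step 3

3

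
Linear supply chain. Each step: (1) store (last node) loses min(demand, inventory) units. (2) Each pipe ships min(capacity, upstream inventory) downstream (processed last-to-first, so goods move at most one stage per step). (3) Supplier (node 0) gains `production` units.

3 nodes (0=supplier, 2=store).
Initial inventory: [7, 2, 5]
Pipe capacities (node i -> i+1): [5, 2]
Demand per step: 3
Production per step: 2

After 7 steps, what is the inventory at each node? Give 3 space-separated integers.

Step 1: demand=3,sold=3 ship[1->2]=2 ship[0->1]=5 prod=2 -> inv=[4 5 4]
Step 2: demand=3,sold=3 ship[1->2]=2 ship[0->1]=4 prod=2 -> inv=[2 7 3]
Step 3: demand=3,sold=3 ship[1->2]=2 ship[0->1]=2 prod=2 -> inv=[2 7 2]
Step 4: demand=3,sold=2 ship[1->2]=2 ship[0->1]=2 prod=2 -> inv=[2 7 2]
Step 5: demand=3,sold=2 ship[1->2]=2 ship[0->1]=2 prod=2 -> inv=[2 7 2]
Step 6: demand=3,sold=2 ship[1->2]=2 ship[0->1]=2 prod=2 -> inv=[2 7 2]
Step 7: demand=3,sold=2 ship[1->2]=2 ship[0->1]=2 prod=2 -> inv=[2 7 2]

2 7 2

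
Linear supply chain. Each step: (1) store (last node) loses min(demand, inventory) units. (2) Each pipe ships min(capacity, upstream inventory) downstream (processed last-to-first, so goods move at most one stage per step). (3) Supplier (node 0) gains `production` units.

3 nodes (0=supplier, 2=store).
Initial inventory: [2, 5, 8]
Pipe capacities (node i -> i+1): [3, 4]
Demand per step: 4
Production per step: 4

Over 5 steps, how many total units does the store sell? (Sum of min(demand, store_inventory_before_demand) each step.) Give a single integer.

Step 1: sold=4 (running total=4) -> [4 3 8]
Step 2: sold=4 (running total=8) -> [5 3 7]
Step 3: sold=4 (running total=12) -> [6 3 6]
Step 4: sold=4 (running total=16) -> [7 3 5]
Step 5: sold=4 (running total=20) -> [8 3 4]

Answer: 20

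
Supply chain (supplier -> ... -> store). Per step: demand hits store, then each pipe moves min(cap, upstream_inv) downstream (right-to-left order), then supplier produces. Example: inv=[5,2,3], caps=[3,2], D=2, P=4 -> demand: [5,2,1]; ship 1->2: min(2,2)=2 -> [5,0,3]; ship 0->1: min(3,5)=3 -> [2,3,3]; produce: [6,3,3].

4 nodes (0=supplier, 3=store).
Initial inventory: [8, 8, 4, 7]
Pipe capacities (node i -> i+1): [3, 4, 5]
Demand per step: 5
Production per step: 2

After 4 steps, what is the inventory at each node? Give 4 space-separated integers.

Step 1: demand=5,sold=5 ship[2->3]=4 ship[1->2]=4 ship[0->1]=3 prod=2 -> inv=[7 7 4 6]
Step 2: demand=5,sold=5 ship[2->3]=4 ship[1->2]=4 ship[0->1]=3 prod=2 -> inv=[6 6 4 5]
Step 3: demand=5,sold=5 ship[2->3]=4 ship[1->2]=4 ship[0->1]=3 prod=2 -> inv=[5 5 4 4]
Step 4: demand=5,sold=4 ship[2->3]=4 ship[1->2]=4 ship[0->1]=3 prod=2 -> inv=[4 4 4 4]

4 4 4 4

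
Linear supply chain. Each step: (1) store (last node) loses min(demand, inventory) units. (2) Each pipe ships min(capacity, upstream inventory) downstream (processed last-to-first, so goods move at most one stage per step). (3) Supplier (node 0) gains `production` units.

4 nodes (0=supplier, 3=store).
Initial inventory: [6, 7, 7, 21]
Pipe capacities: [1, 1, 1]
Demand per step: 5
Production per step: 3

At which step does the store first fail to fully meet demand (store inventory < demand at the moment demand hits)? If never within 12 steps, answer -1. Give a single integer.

Step 1: demand=5,sold=5 ship[2->3]=1 ship[1->2]=1 ship[0->1]=1 prod=3 -> [8 7 7 17]
Step 2: demand=5,sold=5 ship[2->3]=1 ship[1->2]=1 ship[0->1]=1 prod=3 -> [10 7 7 13]
Step 3: demand=5,sold=5 ship[2->3]=1 ship[1->2]=1 ship[0->1]=1 prod=3 -> [12 7 7 9]
Step 4: demand=5,sold=5 ship[2->3]=1 ship[1->2]=1 ship[0->1]=1 prod=3 -> [14 7 7 5]
Step 5: demand=5,sold=5 ship[2->3]=1 ship[1->2]=1 ship[0->1]=1 prod=3 -> [16 7 7 1]
Step 6: demand=5,sold=1 ship[2->3]=1 ship[1->2]=1 ship[0->1]=1 prod=3 -> [18 7 7 1]
Step 7: demand=5,sold=1 ship[2->3]=1 ship[1->2]=1 ship[0->1]=1 prod=3 -> [20 7 7 1]
Step 8: demand=5,sold=1 ship[2->3]=1 ship[1->2]=1 ship[0->1]=1 prod=3 -> [22 7 7 1]
Step 9: demand=5,sold=1 ship[2->3]=1 ship[1->2]=1 ship[0->1]=1 prod=3 -> [24 7 7 1]
Step 10: demand=5,sold=1 ship[2->3]=1 ship[1->2]=1 ship[0->1]=1 prod=3 -> [26 7 7 1]
Step 11: demand=5,sold=1 ship[2->3]=1 ship[1->2]=1 ship[0->1]=1 prod=3 -> [28 7 7 1]
Step 12: demand=5,sold=1 ship[2->3]=1 ship[1->2]=1 ship[0->1]=1 prod=3 -> [30 7 7 1]
First stockout at step 6

6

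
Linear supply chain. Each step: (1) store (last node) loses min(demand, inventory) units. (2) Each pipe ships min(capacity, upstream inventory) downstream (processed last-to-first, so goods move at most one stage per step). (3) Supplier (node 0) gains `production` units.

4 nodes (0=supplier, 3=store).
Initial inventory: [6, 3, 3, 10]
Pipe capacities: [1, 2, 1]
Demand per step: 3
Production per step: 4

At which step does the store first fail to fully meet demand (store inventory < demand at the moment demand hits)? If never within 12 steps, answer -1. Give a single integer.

Step 1: demand=3,sold=3 ship[2->3]=1 ship[1->2]=2 ship[0->1]=1 prod=4 -> [9 2 4 8]
Step 2: demand=3,sold=3 ship[2->3]=1 ship[1->2]=2 ship[0->1]=1 prod=4 -> [12 1 5 6]
Step 3: demand=3,sold=3 ship[2->3]=1 ship[1->2]=1 ship[0->1]=1 prod=4 -> [15 1 5 4]
Step 4: demand=3,sold=3 ship[2->3]=1 ship[1->2]=1 ship[0->1]=1 prod=4 -> [18 1 5 2]
Step 5: demand=3,sold=2 ship[2->3]=1 ship[1->2]=1 ship[0->1]=1 prod=4 -> [21 1 5 1]
Step 6: demand=3,sold=1 ship[2->3]=1 ship[1->2]=1 ship[0->1]=1 prod=4 -> [24 1 5 1]
Step 7: demand=3,sold=1 ship[2->3]=1 ship[1->2]=1 ship[0->1]=1 prod=4 -> [27 1 5 1]
Step 8: demand=3,sold=1 ship[2->3]=1 ship[1->2]=1 ship[0->1]=1 prod=4 -> [30 1 5 1]
Step 9: demand=3,sold=1 ship[2->3]=1 ship[1->2]=1 ship[0->1]=1 prod=4 -> [33 1 5 1]
Step 10: demand=3,sold=1 ship[2->3]=1 ship[1->2]=1 ship[0->1]=1 prod=4 -> [36 1 5 1]
Step 11: demand=3,sold=1 ship[2->3]=1 ship[1->2]=1 ship[0->1]=1 prod=4 -> [39 1 5 1]
Step 12: demand=3,sold=1 ship[2->3]=1 ship[1->2]=1 ship[0->1]=1 prod=4 -> [42 1 5 1]
First stockout at step 5

5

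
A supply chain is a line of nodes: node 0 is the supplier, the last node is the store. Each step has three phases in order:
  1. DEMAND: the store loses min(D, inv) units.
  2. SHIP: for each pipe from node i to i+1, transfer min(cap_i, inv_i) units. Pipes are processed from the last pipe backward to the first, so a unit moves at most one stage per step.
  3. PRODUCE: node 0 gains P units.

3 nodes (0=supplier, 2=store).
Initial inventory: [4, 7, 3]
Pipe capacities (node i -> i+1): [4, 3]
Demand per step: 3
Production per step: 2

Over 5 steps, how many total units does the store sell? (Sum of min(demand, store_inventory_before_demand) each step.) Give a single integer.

Step 1: sold=3 (running total=3) -> [2 8 3]
Step 2: sold=3 (running total=6) -> [2 7 3]
Step 3: sold=3 (running total=9) -> [2 6 3]
Step 4: sold=3 (running total=12) -> [2 5 3]
Step 5: sold=3 (running total=15) -> [2 4 3]

Answer: 15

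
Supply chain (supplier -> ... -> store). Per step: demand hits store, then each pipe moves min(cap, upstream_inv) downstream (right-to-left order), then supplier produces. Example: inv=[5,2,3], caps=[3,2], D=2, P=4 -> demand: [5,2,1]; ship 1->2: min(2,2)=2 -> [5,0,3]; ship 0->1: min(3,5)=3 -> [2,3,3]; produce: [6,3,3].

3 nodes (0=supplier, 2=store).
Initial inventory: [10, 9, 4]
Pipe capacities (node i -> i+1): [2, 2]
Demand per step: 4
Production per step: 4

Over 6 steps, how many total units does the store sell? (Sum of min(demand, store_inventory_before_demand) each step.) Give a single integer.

Answer: 14

Derivation:
Step 1: sold=4 (running total=4) -> [12 9 2]
Step 2: sold=2 (running total=6) -> [14 9 2]
Step 3: sold=2 (running total=8) -> [16 9 2]
Step 4: sold=2 (running total=10) -> [18 9 2]
Step 5: sold=2 (running total=12) -> [20 9 2]
Step 6: sold=2 (running total=14) -> [22 9 2]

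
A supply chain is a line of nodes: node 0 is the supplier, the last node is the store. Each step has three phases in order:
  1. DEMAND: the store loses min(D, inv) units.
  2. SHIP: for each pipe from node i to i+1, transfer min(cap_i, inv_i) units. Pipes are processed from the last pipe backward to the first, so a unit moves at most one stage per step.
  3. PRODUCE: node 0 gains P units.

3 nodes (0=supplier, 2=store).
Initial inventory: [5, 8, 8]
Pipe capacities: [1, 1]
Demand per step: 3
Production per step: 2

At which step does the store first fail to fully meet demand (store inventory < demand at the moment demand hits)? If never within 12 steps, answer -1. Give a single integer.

Step 1: demand=3,sold=3 ship[1->2]=1 ship[0->1]=1 prod=2 -> [6 8 6]
Step 2: demand=3,sold=3 ship[1->2]=1 ship[0->1]=1 prod=2 -> [7 8 4]
Step 3: demand=3,sold=3 ship[1->2]=1 ship[0->1]=1 prod=2 -> [8 8 2]
Step 4: demand=3,sold=2 ship[1->2]=1 ship[0->1]=1 prod=2 -> [9 8 1]
Step 5: demand=3,sold=1 ship[1->2]=1 ship[0->1]=1 prod=2 -> [10 8 1]
Step 6: demand=3,sold=1 ship[1->2]=1 ship[0->1]=1 prod=2 -> [11 8 1]
Step 7: demand=3,sold=1 ship[1->2]=1 ship[0->1]=1 prod=2 -> [12 8 1]
Step 8: demand=3,sold=1 ship[1->2]=1 ship[0->1]=1 prod=2 -> [13 8 1]
Step 9: demand=3,sold=1 ship[1->2]=1 ship[0->1]=1 prod=2 -> [14 8 1]
Step 10: demand=3,sold=1 ship[1->2]=1 ship[0->1]=1 prod=2 -> [15 8 1]
Step 11: demand=3,sold=1 ship[1->2]=1 ship[0->1]=1 prod=2 -> [16 8 1]
Step 12: demand=3,sold=1 ship[1->2]=1 ship[0->1]=1 prod=2 -> [17 8 1]
First stockout at step 4

4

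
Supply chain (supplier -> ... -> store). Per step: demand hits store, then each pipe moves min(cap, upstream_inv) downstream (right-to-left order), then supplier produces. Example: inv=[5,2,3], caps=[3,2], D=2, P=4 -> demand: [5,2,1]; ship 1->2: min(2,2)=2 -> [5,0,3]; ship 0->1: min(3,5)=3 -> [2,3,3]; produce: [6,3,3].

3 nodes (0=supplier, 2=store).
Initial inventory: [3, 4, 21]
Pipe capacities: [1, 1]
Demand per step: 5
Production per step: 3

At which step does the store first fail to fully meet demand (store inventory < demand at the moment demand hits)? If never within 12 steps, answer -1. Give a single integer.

Step 1: demand=5,sold=5 ship[1->2]=1 ship[0->1]=1 prod=3 -> [5 4 17]
Step 2: demand=5,sold=5 ship[1->2]=1 ship[0->1]=1 prod=3 -> [7 4 13]
Step 3: demand=5,sold=5 ship[1->2]=1 ship[0->1]=1 prod=3 -> [9 4 9]
Step 4: demand=5,sold=5 ship[1->2]=1 ship[0->1]=1 prod=3 -> [11 4 5]
Step 5: demand=5,sold=5 ship[1->2]=1 ship[0->1]=1 prod=3 -> [13 4 1]
Step 6: demand=5,sold=1 ship[1->2]=1 ship[0->1]=1 prod=3 -> [15 4 1]
Step 7: demand=5,sold=1 ship[1->2]=1 ship[0->1]=1 prod=3 -> [17 4 1]
Step 8: demand=5,sold=1 ship[1->2]=1 ship[0->1]=1 prod=3 -> [19 4 1]
Step 9: demand=5,sold=1 ship[1->2]=1 ship[0->1]=1 prod=3 -> [21 4 1]
Step 10: demand=5,sold=1 ship[1->2]=1 ship[0->1]=1 prod=3 -> [23 4 1]
Step 11: demand=5,sold=1 ship[1->2]=1 ship[0->1]=1 prod=3 -> [25 4 1]
Step 12: demand=5,sold=1 ship[1->2]=1 ship[0->1]=1 prod=3 -> [27 4 1]
First stockout at step 6

6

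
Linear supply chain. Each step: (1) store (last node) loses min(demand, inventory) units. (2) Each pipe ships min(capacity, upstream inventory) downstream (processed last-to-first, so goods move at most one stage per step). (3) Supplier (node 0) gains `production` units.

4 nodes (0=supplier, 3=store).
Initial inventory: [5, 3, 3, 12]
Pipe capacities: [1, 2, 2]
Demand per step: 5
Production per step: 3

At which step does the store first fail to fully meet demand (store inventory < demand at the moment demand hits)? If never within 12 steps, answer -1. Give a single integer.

Step 1: demand=5,sold=5 ship[2->3]=2 ship[1->2]=2 ship[0->1]=1 prod=3 -> [7 2 3 9]
Step 2: demand=5,sold=5 ship[2->3]=2 ship[1->2]=2 ship[0->1]=1 prod=3 -> [9 1 3 6]
Step 3: demand=5,sold=5 ship[2->3]=2 ship[1->2]=1 ship[0->1]=1 prod=3 -> [11 1 2 3]
Step 4: demand=5,sold=3 ship[2->3]=2 ship[1->2]=1 ship[0->1]=1 prod=3 -> [13 1 1 2]
Step 5: demand=5,sold=2 ship[2->3]=1 ship[1->2]=1 ship[0->1]=1 prod=3 -> [15 1 1 1]
Step 6: demand=5,sold=1 ship[2->3]=1 ship[1->2]=1 ship[0->1]=1 prod=3 -> [17 1 1 1]
Step 7: demand=5,sold=1 ship[2->3]=1 ship[1->2]=1 ship[0->1]=1 prod=3 -> [19 1 1 1]
Step 8: demand=5,sold=1 ship[2->3]=1 ship[1->2]=1 ship[0->1]=1 prod=3 -> [21 1 1 1]
Step 9: demand=5,sold=1 ship[2->3]=1 ship[1->2]=1 ship[0->1]=1 prod=3 -> [23 1 1 1]
Step 10: demand=5,sold=1 ship[2->3]=1 ship[1->2]=1 ship[0->1]=1 prod=3 -> [25 1 1 1]
Step 11: demand=5,sold=1 ship[2->3]=1 ship[1->2]=1 ship[0->1]=1 prod=3 -> [27 1 1 1]
Step 12: demand=5,sold=1 ship[2->3]=1 ship[1->2]=1 ship[0->1]=1 prod=3 -> [29 1 1 1]
First stockout at step 4

4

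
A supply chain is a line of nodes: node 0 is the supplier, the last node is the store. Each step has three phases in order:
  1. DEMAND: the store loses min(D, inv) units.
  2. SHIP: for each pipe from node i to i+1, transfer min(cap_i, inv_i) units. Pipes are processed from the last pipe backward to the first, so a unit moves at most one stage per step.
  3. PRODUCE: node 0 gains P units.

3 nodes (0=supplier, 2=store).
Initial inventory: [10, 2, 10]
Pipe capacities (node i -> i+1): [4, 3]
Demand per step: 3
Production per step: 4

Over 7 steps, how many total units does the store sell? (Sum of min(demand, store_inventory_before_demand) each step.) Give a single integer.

Answer: 21

Derivation:
Step 1: sold=3 (running total=3) -> [10 4 9]
Step 2: sold=3 (running total=6) -> [10 5 9]
Step 3: sold=3 (running total=9) -> [10 6 9]
Step 4: sold=3 (running total=12) -> [10 7 9]
Step 5: sold=3 (running total=15) -> [10 8 9]
Step 6: sold=3 (running total=18) -> [10 9 9]
Step 7: sold=3 (running total=21) -> [10 10 9]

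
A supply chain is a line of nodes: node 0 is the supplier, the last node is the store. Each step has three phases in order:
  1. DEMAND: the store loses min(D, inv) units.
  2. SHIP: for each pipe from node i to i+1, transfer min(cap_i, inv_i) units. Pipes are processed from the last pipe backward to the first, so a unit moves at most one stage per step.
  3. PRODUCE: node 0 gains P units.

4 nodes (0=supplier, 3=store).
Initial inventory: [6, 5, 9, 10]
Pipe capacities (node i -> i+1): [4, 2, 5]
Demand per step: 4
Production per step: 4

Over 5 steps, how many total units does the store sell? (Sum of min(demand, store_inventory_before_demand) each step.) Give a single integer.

Answer: 20

Derivation:
Step 1: sold=4 (running total=4) -> [6 7 6 11]
Step 2: sold=4 (running total=8) -> [6 9 3 12]
Step 3: sold=4 (running total=12) -> [6 11 2 11]
Step 4: sold=4 (running total=16) -> [6 13 2 9]
Step 5: sold=4 (running total=20) -> [6 15 2 7]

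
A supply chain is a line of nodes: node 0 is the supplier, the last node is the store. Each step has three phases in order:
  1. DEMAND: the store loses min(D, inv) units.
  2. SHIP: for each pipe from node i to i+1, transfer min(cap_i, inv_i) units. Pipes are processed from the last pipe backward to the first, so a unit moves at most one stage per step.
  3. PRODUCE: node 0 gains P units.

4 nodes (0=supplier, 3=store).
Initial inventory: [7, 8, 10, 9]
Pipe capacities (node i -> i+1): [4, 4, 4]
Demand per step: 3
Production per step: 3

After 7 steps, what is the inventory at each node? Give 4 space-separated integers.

Step 1: demand=3,sold=3 ship[2->3]=4 ship[1->2]=4 ship[0->1]=4 prod=3 -> inv=[6 8 10 10]
Step 2: demand=3,sold=3 ship[2->3]=4 ship[1->2]=4 ship[0->1]=4 prod=3 -> inv=[5 8 10 11]
Step 3: demand=3,sold=3 ship[2->3]=4 ship[1->2]=4 ship[0->1]=4 prod=3 -> inv=[4 8 10 12]
Step 4: demand=3,sold=3 ship[2->3]=4 ship[1->2]=4 ship[0->1]=4 prod=3 -> inv=[3 8 10 13]
Step 5: demand=3,sold=3 ship[2->3]=4 ship[1->2]=4 ship[0->1]=3 prod=3 -> inv=[3 7 10 14]
Step 6: demand=3,sold=3 ship[2->3]=4 ship[1->2]=4 ship[0->1]=3 prod=3 -> inv=[3 6 10 15]
Step 7: demand=3,sold=3 ship[2->3]=4 ship[1->2]=4 ship[0->1]=3 prod=3 -> inv=[3 5 10 16]

3 5 10 16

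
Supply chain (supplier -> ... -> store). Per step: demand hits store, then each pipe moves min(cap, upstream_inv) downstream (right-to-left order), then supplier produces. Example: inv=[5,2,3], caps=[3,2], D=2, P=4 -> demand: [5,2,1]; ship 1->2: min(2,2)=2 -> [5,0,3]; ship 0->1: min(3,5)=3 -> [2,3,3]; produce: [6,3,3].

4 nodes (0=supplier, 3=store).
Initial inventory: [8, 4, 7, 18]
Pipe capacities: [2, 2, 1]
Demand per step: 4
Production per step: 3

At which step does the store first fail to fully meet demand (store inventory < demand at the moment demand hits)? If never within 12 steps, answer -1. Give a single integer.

Step 1: demand=4,sold=4 ship[2->3]=1 ship[1->2]=2 ship[0->1]=2 prod=3 -> [9 4 8 15]
Step 2: demand=4,sold=4 ship[2->3]=1 ship[1->2]=2 ship[0->1]=2 prod=3 -> [10 4 9 12]
Step 3: demand=4,sold=4 ship[2->3]=1 ship[1->2]=2 ship[0->1]=2 prod=3 -> [11 4 10 9]
Step 4: demand=4,sold=4 ship[2->3]=1 ship[1->2]=2 ship[0->1]=2 prod=3 -> [12 4 11 6]
Step 5: demand=4,sold=4 ship[2->3]=1 ship[1->2]=2 ship[0->1]=2 prod=3 -> [13 4 12 3]
Step 6: demand=4,sold=3 ship[2->3]=1 ship[1->2]=2 ship[0->1]=2 prod=3 -> [14 4 13 1]
Step 7: demand=4,sold=1 ship[2->3]=1 ship[1->2]=2 ship[0->1]=2 prod=3 -> [15 4 14 1]
Step 8: demand=4,sold=1 ship[2->3]=1 ship[1->2]=2 ship[0->1]=2 prod=3 -> [16 4 15 1]
Step 9: demand=4,sold=1 ship[2->3]=1 ship[1->2]=2 ship[0->1]=2 prod=3 -> [17 4 16 1]
Step 10: demand=4,sold=1 ship[2->3]=1 ship[1->2]=2 ship[0->1]=2 prod=3 -> [18 4 17 1]
Step 11: demand=4,sold=1 ship[2->3]=1 ship[1->2]=2 ship[0->1]=2 prod=3 -> [19 4 18 1]
Step 12: demand=4,sold=1 ship[2->3]=1 ship[1->2]=2 ship[0->1]=2 prod=3 -> [20 4 19 1]
First stockout at step 6

6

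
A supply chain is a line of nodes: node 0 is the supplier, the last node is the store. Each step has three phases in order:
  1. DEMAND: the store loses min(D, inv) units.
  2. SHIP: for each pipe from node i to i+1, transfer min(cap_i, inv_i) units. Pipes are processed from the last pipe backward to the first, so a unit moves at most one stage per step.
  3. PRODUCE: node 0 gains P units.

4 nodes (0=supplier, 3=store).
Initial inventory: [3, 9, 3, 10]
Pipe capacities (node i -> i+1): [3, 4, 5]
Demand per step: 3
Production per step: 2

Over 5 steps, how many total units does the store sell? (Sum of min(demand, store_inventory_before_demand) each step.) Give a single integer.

Answer: 15

Derivation:
Step 1: sold=3 (running total=3) -> [2 8 4 10]
Step 2: sold=3 (running total=6) -> [2 6 4 11]
Step 3: sold=3 (running total=9) -> [2 4 4 12]
Step 4: sold=3 (running total=12) -> [2 2 4 13]
Step 5: sold=3 (running total=15) -> [2 2 2 14]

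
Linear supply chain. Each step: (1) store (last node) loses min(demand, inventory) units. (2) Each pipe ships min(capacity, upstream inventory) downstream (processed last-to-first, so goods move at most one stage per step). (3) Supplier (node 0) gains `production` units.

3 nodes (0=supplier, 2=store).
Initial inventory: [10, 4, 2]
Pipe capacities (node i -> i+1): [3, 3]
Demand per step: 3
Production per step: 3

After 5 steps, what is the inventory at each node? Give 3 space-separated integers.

Step 1: demand=3,sold=2 ship[1->2]=3 ship[0->1]=3 prod=3 -> inv=[10 4 3]
Step 2: demand=3,sold=3 ship[1->2]=3 ship[0->1]=3 prod=3 -> inv=[10 4 3]
Step 3: demand=3,sold=3 ship[1->2]=3 ship[0->1]=3 prod=3 -> inv=[10 4 3]
Step 4: demand=3,sold=3 ship[1->2]=3 ship[0->1]=3 prod=3 -> inv=[10 4 3]
Step 5: demand=3,sold=3 ship[1->2]=3 ship[0->1]=3 prod=3 -> inv=[10 4 3]

10 4 3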